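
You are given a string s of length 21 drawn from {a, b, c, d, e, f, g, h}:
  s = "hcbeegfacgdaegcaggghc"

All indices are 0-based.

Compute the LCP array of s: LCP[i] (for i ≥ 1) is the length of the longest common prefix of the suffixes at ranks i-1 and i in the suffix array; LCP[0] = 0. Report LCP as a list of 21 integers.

[0, 1, 1, 0, 0, 1, 1, 1, 0, 0, 1, 2, 0, 0, 1, 1, 1, 2, 1, 0, 2]

rank | idx | suffix
   0 |   7 | acgdaegcaggghc
   1 |  11 | aegcaggghc
   2 |  15 | aggghc
   3 |   2 | beegfacgdaegcaggghc
   4 |  20 | c
   5 |  14 | caggghc
   6 |   1 | cbeegfacgdaegcaggghc
   7 |   8 | cgdaegcaggghc
   8 |  10 | daegcaggghc
   9 |   3 | eegfacgdaegcaggghc
  10 |  12 | egcaggghc
  11 |   4 | egfacgdaegcaggghc
  12 |   6 | facgdaegcaggghc
  13 |  13 | gcaggghc
  14 |   9 | gdaegcaggghc
  15 |   5 | gfacgdaegcaggghc
  16 |  16 | ggghc
  17 |  17 | gghc
  18 |  18 | ghc
  19 |  19 | hc
  20 |   0 | hcbeegfacgdaegcaggghc

SA = [7, 11, 15, 2, 20, 14, 1, 8, 10, 3, 12, 4, 6, 13, 9, 5, 16, 17, 18, 19, 0]
[i] adj suffixes → lcp
  [1] 7/11 → 1 ('a')
  [2] 11/15 → 1 ('a')
  [3] 15/2 → 0 ('')
  [4] 2/20 → 0 ('')
  [5] 20/14 → 1 ('c')
  [6] 14/1 → 1 ('c')
  [7] 1/8 → 1 ('c')
  [8] 8/10 → 0 ('')
  [9] 10/3 → 0 ('')
  [10] 3/12 → 1 ('e')
  [11] 12/4 → 2 ('eg')
  [12] 4/6 → 0 ('')
  [13] 6/13 → 0 ('')
  [14] 13/9 → 1 ('g')
  [15] 9/5 → 1 ('g')
  [16] 5/16 → 1 ('g')
  [17] 16/17 → 2 ('gg')
  [18] 17/18 → 1 ('g')
  [19] 18/19 → 0 ('')
  [20] 19/0 → 2 ('hc')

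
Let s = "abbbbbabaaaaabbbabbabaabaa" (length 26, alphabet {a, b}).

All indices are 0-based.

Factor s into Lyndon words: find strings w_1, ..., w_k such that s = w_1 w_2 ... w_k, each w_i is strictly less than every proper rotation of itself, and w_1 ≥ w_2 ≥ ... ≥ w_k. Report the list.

["abbbbb", "ab", "aaaaabbbabbabaab", "a", "a"]

emit factor 1: 'abbbbb' (i=0, period=6)
emit factor 2: 'ab' (i=6, period=2)
emit factor 3: 'aaaaabbbabbabaab' (i=8, period=16)
emit factor 4: 'a' (i=24, period=1)
emit factor 5: 'a' (i=25, period=1)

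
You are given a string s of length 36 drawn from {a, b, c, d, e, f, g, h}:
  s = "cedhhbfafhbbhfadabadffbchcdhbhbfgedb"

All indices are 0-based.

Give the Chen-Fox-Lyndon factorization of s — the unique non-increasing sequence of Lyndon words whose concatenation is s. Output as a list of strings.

emit factor 1: 'cedhh' (i=0, period=5)
emit factor 2: 'bf' (i=5, period=2)
emit factor 3: 'afhbbhf' (i=7, period=7)
emit factor 4: 'ad' (i=14, period=2)
emit factor 5: 'abadffbchcdhbhbfgedb' (i=16, period=20)

["cedhh", "bf", "afhbbhf", "ad", "abadffbchcdhbhbfgedb"]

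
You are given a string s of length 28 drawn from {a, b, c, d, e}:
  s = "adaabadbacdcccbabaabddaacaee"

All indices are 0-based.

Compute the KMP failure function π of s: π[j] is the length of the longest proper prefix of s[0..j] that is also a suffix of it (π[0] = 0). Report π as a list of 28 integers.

π[0] = 0
j=1 s[j]='d': π[1]=0 (border '')
j=2 s[j]='a': π[2]=1 (border 'a')
j=3 s[j]='a': k: 1→0; π[3]=1 (border 'a')
j=4 s[j]='b': k: 1→0; π[4]=0 (border '')
j=5 s[j]='a': π[5]=1 (border 'a')
j=6 s[j]='d': π[6]=2 (border 'ad')
j=7 s[j]='b': k: 2→0; π[7]=0 (border '')
j=8 s[j]='a': π[8]=1 (border 'a')
j=9 s[j]='c': k: 1→0; π[9]=0 (border '')
j=10 s[j]='d': π[10]=0 (border '')
j=11 s[j]='c': π[11]=0 (border '')
j=12 s[j]='c': π[12]=0 (border '')
j=13 s[j]='c': π[13]=0 (border '')
j=14 s[j]='b': π[14]=0 (border '')
j=15 s[j]='a': π[15]=1 (border 'a')
j=16 s[j]='b': k: 1→0; π[16]=0 (border '')
j=17 s[j]='a': π[17]=1 (border 'a')
j=18 s[j]='a': k: 1→0; π[18]=1 (border 'a')
j=19 s[j]='b': k: 1→0; π[19]=0 (border '')
j=20 s[j]='d': π[20]=0 (border '')
j=21 s[j]='d': π[21]=0 (border '')
j=22 s[j]='a': π[22]=1 (border 'a')
j=23 s[j]='a': k: 1→0; π[23]=1 (border 'a')
j=24 s[j]='c': k: 1→0; π[24]=0 (border '')
j=25 s[j]='a': π[25]=1 (border 'a')
j=26 s[j]='e': k: 1→0; π[26]=0 (border '')
j=27 s[j]='e': π[27]=0 (border '')

[0, 0, 1, 1, 0, 1, 2, 0, 1, 0, 0, 0, 0, 0, 0, 1, 0, 1, 1, 0, 0, 0, 1, 1, 0, 1, 0, 0]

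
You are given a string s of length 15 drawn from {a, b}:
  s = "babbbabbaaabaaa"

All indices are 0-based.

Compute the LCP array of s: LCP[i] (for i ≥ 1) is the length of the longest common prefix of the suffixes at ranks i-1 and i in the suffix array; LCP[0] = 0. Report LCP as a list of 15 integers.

sorted suffixes:
  #0 SA[0]=14  'a'
  #1 SA[1]=13  'aa'
  #2 SA[2]=12  'aaa'
  #3 SA[3]=8  'aaabaaa'
  #4 SA[4]=9  'aabaaa'
  #5 SA[5]=10  'abaaa'
  #6 SA[6]=5  'abbaaabaaa'
  #7 SA[7]=1  'abbbabbaaabaaa'
  #8 SA[8]=11  'baaa'
  #9 SA[9]=7  'baaabaaa'
  #10 SA[10]=4  'babbaaabaaa'
  #11 SA[11]=0  'babbbabbaaabaaa'
  #12 SA[12]=6  'bbaaabaaa'
  #13 SA[13]=3  'bbabbaaabaaa'
  #14 SA[14]=2  'bbbabbaaabaaa'

SA = [14, 13, 12, 8, 9, 10, 5, 1, 11, 7, 4, 0, 6, 3, 2]
[i] adj suffixes → lcp
  [1] 14/13 → 1 ('a')
  [2] 13/12 → 2 ('aa')
  [3] 12/8 → 3 ('aaa')
  [4] 8/9 → 2 ('aa')
  [5] 9/10 → 1 ('a')
  [6] 10/5 → 2 ('ab')
  [7] 5/1 → 3 ('abb')
  [8] 1/11 → 0 ('')
  [9] 11/7 → 4 ('baaa')
  [10] 7/4 → 2 ('ba')
  [11] 4/0 → 4 ('babb')
  [12] 0/6 → 1 ('b')
  [13] 6/3 → 3 ('bba')
  [14] 3/2 → 2 ('bb')

[0, 1, 2, 3, 2, 1, 2, 3, 0, 4, 2, 4, 1, 3, 2]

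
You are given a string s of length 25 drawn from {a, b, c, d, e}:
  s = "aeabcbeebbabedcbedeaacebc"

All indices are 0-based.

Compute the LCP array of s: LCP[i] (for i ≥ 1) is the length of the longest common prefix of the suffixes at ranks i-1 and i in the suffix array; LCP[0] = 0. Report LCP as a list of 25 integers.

[0, 1, 2, 1, 1, 0, 1, 1, 2, 1, 3, 2, 0, 1, 3, 1, 0, 1, 0, 2, 1, 2, 1, 2, 1]

rank | idx | suffix
   0 |  19 | aacebc
   1 |   2 | abcbeebbabedcbedeaacebc
   2 |  10 | abedcbedeaacebc
   3 |  20 | acebc
   4 |   0 | aeabcbeebbabedcbedeaacebc
   5 |   9 | babedcbedeaacebc
   6 |   8 | bbabedcbedeaacebc
   7 |  23 | bc
   8 |   3 | bcbeebbabedcbedeaacebc
   9 |  11 | bedcbedeaacebc
  10 |  15 | bedeaacebc
  11 |   5 | beebbabedcbedeaacebc
  12 |  24 | c
  13 |  14 | cbedeaacebc
  14 |   4 | cbeebbabedcbedeaacebc
  15 |  21 | cebc
  16 |  13 | dcbedeaacebc
  17 |  17 | deaacebc
  18 |  18 | eaacebc
  19 |   1 | eabcbeebbabedcbedeaacebc
  20 |   7 | ebbabedcbedeaacebc
  21 |  22 | ebc
  22 |  12 | edcbedeaacebc
  23 |  16 | edeaacebc
  24 |   6 | eebbabedcbedeaacebc

SA = [19, 2, 10, 20, 0, 9, 8, 23, 3, 11, 15, 5, 24, 14, 4, 21, 13, 17, 18, 1, 7, 22, 12, 16, 6]
rank  pair      lcp
   1  s[19:],s[2:]  1  'a'
   2  s[2:],s[10:]  2  'ab'
   3  s[10:],s[20:]  1  'a'
   4  s[20:],s[0:]  1  'a'
   5  s[0:],s[9:]  0  ''
   6  s[9:],s[8:]  1  'b'
   7  s[8:],s[23:]  1  'b'
   8  s[23:],s[3:]  2  'bc'
   9  s[3:],s[11:]  1  'b'
  10  s[11:],s[15:]  3  'bed'
  11  s[15:],s[5:]  2  'be'
  12  s[5:],s[24:]  0  ''
  13  s[24:],s[14:]  1  'c'
  14  s[14:],s[4:]  3  'cbe'
  15  s[4:],s[21:]  1  'c'
  16  s[21:],s[13:]  0  ''
  17  s[13:],s[17:]  1  'd'
  18  s[17:],s[18:]  0  ''
  19  s[18:],s[1:]  2  'ea'
  20  s[1:],s[7:]  1  'e'
  21  s[7:],s[22:]  2  'eb'
  22  s[22:],s[12:]  1  'e'
  23  s[12:],s[16:]  2  'ed'
  24  s[16:],s[6:]  1  'e'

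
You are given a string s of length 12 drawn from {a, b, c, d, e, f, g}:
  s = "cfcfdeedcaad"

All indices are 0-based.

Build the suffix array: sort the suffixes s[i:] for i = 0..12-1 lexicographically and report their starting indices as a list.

[9, 10, 8, 0, 2, 11, 7, 4, 6, 5, 1, 3]

sorted suffixes:
  #0 SA[0]=9  'aad'
  #1 SA[1]=10  'ad'
  #2 SA[2]=8  'caad'
  #3 SA[3]=0  'cfcfdeedcaad'
  #4 SA[4]=2  'cfdeedcaad'
  #5 SA[5]=11  'd'
  #6 SA[6]=7  'dcaad'
  #7 SA[7]=4  'deedcaad'
  #8 SA[8]=6  'edcaad'
  #9 SA[9]=5  'eedcaad'
  #10 SA[10]=1  'fcfdeedcaad'
  #11 SA[11]=3  'fdeedcaad'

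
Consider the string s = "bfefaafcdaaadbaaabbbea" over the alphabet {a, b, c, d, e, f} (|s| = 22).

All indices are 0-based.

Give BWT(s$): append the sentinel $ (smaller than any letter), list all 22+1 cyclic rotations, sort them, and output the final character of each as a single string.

aebdaafaaadabb$fcabfeab

rank  rotation                 last
    0  $bfefaafcdaaadbaaabbbea  a
    1  a$bfefaafcdaaadbaaabbbe  e
    2  aaabbbea$bfefaafcdaaadb  b
    3  aaadbaaabbbea$bfefaafcd  d
    4  aabbbea$bfefaafcdaaadba  a
    5  aadbaaabbbea$bfefaafcda  a
    6  aafcdaaadbaaabbbea$bfef  f
    7  abbbea$bfefaafcdaaadbaa  a
    8  adbaaabbbea$bfefaafcdaa  a
    9  afcdaaadbaaabbbea$bfefa  a
   10  baaabbbea$bfefaafcdaaad  d
   11  bbbea$bfefaafcdaaadbaaa  a
   12  bbea$bfefaafcdaaadbaaab  b
   13  bea$bfefaafcdaaadbaaabb  b
   14  bfefaafcdaaadbaaabbbea$  $
   15  cdaaadbaaabbbea$bfefaaf  f
   16  daaadbaaabbbea$bfefaafc  c
   17  dbaaabbbea$bfefaafcdaaa  a
   18  ea$bfefaafcdaaadbaaabbb  b
   19  efaafcdaaadbaaabbbea$bf  f
   20  faafcdaaadbaaabbbea$bfe  e
   21  fcdaaadbaaabbbea$bfefaa  a
   22  fefaafcdaaadbaaabbbea$b  b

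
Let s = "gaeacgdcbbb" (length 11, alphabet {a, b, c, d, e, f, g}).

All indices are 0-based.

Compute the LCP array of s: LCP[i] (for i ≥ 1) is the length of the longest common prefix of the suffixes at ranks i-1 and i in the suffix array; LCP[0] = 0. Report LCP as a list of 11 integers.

[0, 1, 0, 1, 2, 0, 1, 0, 0, 0, 1]

sorted suffixes:
  #0 SA[0]=3  'acgdcbbb'
  #1 SA[1]=1  'aeacgdcbbb'
  #2 SA[2]=10  'b'
  #3 SA[3]=9  'bb'
  #4 SA[4]=8  'bbb'
  #5 SA[5]=7  'cbbb'
  #6 SA[6]=4  'cgdcbbb'
  #7 SA[7]=6  'dcbbb'
  #8 SA[8]=2  'eacgdcbbb'
  #9 SA[9]=0  'gaeacgdcbbb'
  #10 SA[10]=5  'gdcbbb'

SA = [3, 1, 10, 9, 8, 7, 4, 6, 2, 0, 5]
i: (SA[i-1],SA[i]) lcp shared
  1: (3,1) 1 'a'
  2: (1,10) 0 ''
  3: (10,9) 1 'b'
  4: (9,8) 2 'bb'
  5: (8,7) 0 ''
  6: (7,4) 1 'c'
  7: (4,6) 0 ''
  8: (6,2) 0 ''
  9: (2,0) 0 ''
  10: (0,5) 1 'g'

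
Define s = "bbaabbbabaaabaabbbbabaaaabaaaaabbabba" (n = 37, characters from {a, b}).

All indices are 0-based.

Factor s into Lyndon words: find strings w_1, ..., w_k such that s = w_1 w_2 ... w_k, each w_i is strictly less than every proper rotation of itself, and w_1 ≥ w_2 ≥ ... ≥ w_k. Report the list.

emit factor 1: 'b' (i=0, period=1)
emit factor 2: 'b' (i=1, period=1)
emit factor 3: 'aabbbab' (i=2, period=7)
emit factor 4: 'aaabaabbbbab' (i=9, period=12)
emit factor 5: 'aaaab' (i=21, period=5)
emit factor 6: 'aaaaabbabb' (i=26, period=10)
emit factor 7: 'a' (i=36, period=1)

["b", "b", "aabbbab", "aaabaabbbbab", "aaaab", "aaaaabbabb", "a"]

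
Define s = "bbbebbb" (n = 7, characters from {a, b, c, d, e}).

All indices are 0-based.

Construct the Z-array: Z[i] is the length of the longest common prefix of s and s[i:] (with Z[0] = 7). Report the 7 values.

Z[0]=7
i=1: fresh scan; Z[1]=2 extend→box=[1,3)
i=2: min(r-i=1, Z[1]=2)=1; Z[2]=1
i=3: fresh scan; Z[3]=0
i=4: fresh scan; Z[4]=3 extend→box=[4,7)
i=5: min(r-i=2, Z[1]=2)=2; Z[5]=2
i=6: min(r-i=1, Z[2]=1)=1; Z[6]=1

[7, 2, 1, 0, 3, 2, 1]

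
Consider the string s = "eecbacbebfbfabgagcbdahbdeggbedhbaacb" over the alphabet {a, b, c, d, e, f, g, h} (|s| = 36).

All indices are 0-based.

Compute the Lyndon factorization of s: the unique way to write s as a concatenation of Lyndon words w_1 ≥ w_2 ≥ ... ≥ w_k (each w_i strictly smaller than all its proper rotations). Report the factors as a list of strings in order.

["e", "e", "c", "b", "acbebfbf", "abgagcbdahbdeggbedhb", "aacb"]

emit factor 1: 'e' (i=0, period=1)
emit factor 2: 'e' (i=1, period=1)
emit factor 3: 'c' (i=2, period=1)
emit factor 4: 'b' (i=3, period=1)
emit factor 5: 'acbebfbf' (i=4, period=8)
emit factor 6: 'abgagcbdahbdeggbedhb' (i=12, period=20)
emit factor 7: 'aacb' (i=32, period=4)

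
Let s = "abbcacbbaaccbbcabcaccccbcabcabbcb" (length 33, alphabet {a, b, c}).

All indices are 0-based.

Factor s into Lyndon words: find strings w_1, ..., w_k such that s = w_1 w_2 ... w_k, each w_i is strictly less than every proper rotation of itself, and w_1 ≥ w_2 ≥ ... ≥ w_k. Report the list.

emit factor 1: 'abbcacbb' (i=0, period=8)
emit factor 2: 'aaccbbcabcaccccbcabcabbcb' (i=8, period=25)

["abbcacbb", "aaccbbcabcaccccbcabcabbcb"]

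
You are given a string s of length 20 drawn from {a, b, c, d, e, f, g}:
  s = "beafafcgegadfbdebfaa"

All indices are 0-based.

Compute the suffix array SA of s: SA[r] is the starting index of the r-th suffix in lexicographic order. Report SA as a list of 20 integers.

rank | idx | suffix
   0 |  19 | a
   1 |  18 | aa
   2 |  10 | adfbdebfaa
   3 |   2 | afafcgegadfbdebfaa
   4 |   4 | afcgegadfbdebfaa
   5 |  13 | bdebfaa
   6 |   0 | beafafcgegadfbdebfaa
   7 |  16 | bfaa
   8 |   6 | cgegadfbdebfaa
   9 |  14 | debfaa
  10 |  11 | dfbdebfaa
  11 |   1 | eafafcgegadfbdebfaa
  12 |  15 | ebfaa
  13 |   8 | egadfbdebfaa
  14 |  17 | faa
  15 |   3 | fafcgegadfbdebfaa
  16 |  12 | fbdebfaa
  17 |   5 | fcgegadfbdebfaa
  18 |   9 | gadfbdebfaa
  19 |   7 | gegadfbdebfaa

[19, 18, 10, 2, 4, 13, 0, 16, 6, 14, 11, 1, 15, 8, 17, 3, 12, 5, 9, 7]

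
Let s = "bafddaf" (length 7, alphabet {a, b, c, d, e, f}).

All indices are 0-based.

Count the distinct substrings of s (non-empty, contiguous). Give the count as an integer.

24

sorted suffixes:
  #0 SA[0]=5  'af'
  #1 SA[1]=1  'afddaf'
  #2 SA[2]=0  'bafddaf'
  #3 SA[3]=4  'daf'
  #4 SA[4]=3  'ddaf'
  #5 SA[5]=6  'f'
  #6 SA[6]=2  'fddaf'

SA = [5, 1, 0, 4, 3, 6, 2]
i: (SA[i-1],SA[i]) lcp shared
  1: (5,1) 2 'af'
  2: (1,0) 0 ''
  3: (0,4) 0 ''
  4: (4,3) 1 'd'
  5: (3,6) 0 ''
  6: (6,2) 1 'f'

n(n+1)/2 = 7·8/2 = 28
Σ LCP = 0 + 2 + 0 + 0 + 1 + 0 + 1 = 4
distinct = 28 − 4 = 24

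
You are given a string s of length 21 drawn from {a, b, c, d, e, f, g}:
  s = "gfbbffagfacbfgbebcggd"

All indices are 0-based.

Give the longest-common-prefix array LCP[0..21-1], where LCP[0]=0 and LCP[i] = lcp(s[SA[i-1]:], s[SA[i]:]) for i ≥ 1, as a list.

rank | idx | suffix
   0 |   9 | acbfgbebcggd
   1 |   6 | agfacbfgbebcggd
   2 |   2 | bbffagfacbfgbebcggd
   3 |  16 | bcggd
   4 |  14 | bebcggd
   5 |   3 | bffagfacbfgbebcggd
   6 |  11 | bfgbebcggd
   7 |  10 | cbfgbebcggd
   8 |  17 | cggd
   9 |  20 | d
  10 |  15 | ebcggd
  11 |   8 | facbfgbebcggd
  12 |   5 | fagfacbfgbebcggd
  13 |   1 | fbbffagfacbfgbebcggd
  14 |   4 | ffagfacbfgbebcggd
  15 |  12 | fgbebcggd
  16 |  13 | gbebcggd
  17 |  19 | gd
  18 |   7 | gfacbfgbebcggd
  19 |   0 | gfbbffagfacbfgbebcggd
  20 |  18 | ggd

SA = [9, 6, 2, 16, 14, 3, 11, 10, 17, 20, 15, 8, 5, 1, 4, 12, 13, 19, 7, 0, 18]
i: (SA[i-1],SA[i]) lcp shared
  1: (9,6) 1 'a'
  2: (6,2) 0 ''
  3: (2,16) 1 'b'
  4: (16,14) 1 'b'
  5: (14,3) 1 'b'
  6: (3,11) 2 'bf'
  7: (11,10) 0 ''
  8: (10,17) 1 'c'
  9: (17,20) 0 ''
  10: (20,15) 0 ''
  11: (15,8) 0 ''
  12: (8,5) 2 'fa'
  13: (5,1) 1 'f'
  14: (1,4) 1 'f'
  15: (4,12) 1 'f'
  16: (12,13) 0 ''
  17: (13,19) 1 'g'
  18: (19,7) 1 'g'
  19: (7,0) 2 'gf'
  20: (0,18) 1 'g'

[0, 1, 0, 1, 1, 1, 2, 0, 1, 0, 0, 0, 2, 1, 1, 1, 0, 1, 1, 2, 1]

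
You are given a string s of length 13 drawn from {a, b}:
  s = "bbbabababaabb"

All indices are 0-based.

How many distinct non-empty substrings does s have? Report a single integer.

62

rank | idx | suffix
   0 |   9 | aabb
   1 |   7 | abaabb
   2 |   5 | ababaabb
   3 |   3 | abababaabb
   4 |  10 | abb
   5 |  12 | b
   6 |   8 | baabb
   7 |   6 | babaabb
   8 |   4 | bababaabb
   9 |   2 | babababaabb
  10 |  11 | bb
  11 |   1 | bbabababaabb
  12 |   0 | bbbabababaabb

SA = [9, 7, 5, 3, 10, 12, 8, 6, 4, 2, 11, 1, 0]
rank  pair      lcp
   1  s[9:],s[7:]  1  'a'
   2  s[7:],s[5:]  3  'aba'
   3  s[5:],s[3:]  5  'ababa'
   4  s[3:],s[10:]  2  'ab'
   5  s[10:],s[12:]  0  ''
   6  s[12:],s[8:]  1  'b'
   7  s[8:],s[6:]  2  'ba'
   8  s[6:],s[4:]  4  'baba'
   9  s[4:],s[2:]  6  'bababa'
  10  s[2:],s[11:]  1  'b'
  11  s[11:],s[1:]  2  'bb'
  12  s[1:],s[0:]  2  'bb'

n(n+1)/2 = 13·14/2 = 91
Σ LCP = 0 + 1 + 3 + 5 + 2 + 0 + 1 + 2 + 4 + 6 + 1 + 2 + 2 = 29
distinct = 91 − 29 = 62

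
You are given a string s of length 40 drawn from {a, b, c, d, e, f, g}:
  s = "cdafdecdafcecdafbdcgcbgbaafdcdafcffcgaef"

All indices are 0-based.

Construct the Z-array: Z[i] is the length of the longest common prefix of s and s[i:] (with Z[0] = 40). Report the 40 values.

Z[0]=40
i=1: outside box; Z[1]=0
i=2: outside box; Z[2]=0
i=3: outside box; Z[3]=0
i=4: outside box; Z[4]=0
i=5: outside box; Z[5]=0
i=6: outside box; Z[6]=4 scan→box=[6,10)
i=7: min(r-i=3, Z[1]=0)=0; Z[7]=0
i=8: min(r-i=2, Z[2]=0)=0; Z[8]=0
i=9: min(r-i=1, Z[3]=0)=0; Z[9]=0
i=10: outside box; Z[10]=1 scan→box=[10,11)
i=11: outside box; Z[11]=0
i=12: outside box; Z[12]=4 scan→box=[12,16)
i=13: min(r-i=3, Z[1]=0)=0; Z[13]=0
i=14: min(r-i=2, Z[2]=0)=0; Z[14]=0
i=15: min(r-i=1, Z[3]=0)=0; Z[15]=0
i=16: outside box; Z[16]=0
i=17: outside box; Z[17]=0
i=18: outside box; Z[18]=1 scan→box=[18,19)
i=19: outside box; Z[19]=0
i=20: outside box; Z[20]=1 scan→box=[20,21)
i=21: outside box; Z[21]=0
i=22: outside box; Z[22]=0
i=23: outside box; Z[23]=0
i=24: outside box; Z[24]=0
i=25: outside box; Z[25]=0
i=26: outside box; Z[26]=0
i=27: outside box; Z[27]=0
i=28: outside box; Z[28]=4 scan→box=[28,32)
i=29: min(r-i=3, Z[1]=0)=0; Z[29]=0
i=30: min(r-i=2, Z[2]=0)=0; Z[30]=0
i=31: min(r-i=1, Z[3]=0)=0; Z[31]=0
i=32: outside box; Z[32]=1 scan→box=[32,33)
i=33: outside box; Z[33]=0
i=34: outside box; Z[34]=0
i=35: outside box; Z[35]=1 scan→box=[35,36)
i=36: outside box; Z[36]=0
i=37: outside box; Z[37]=0
i=38: outside box; Z[38]=0
i=39: outside box; Z[39]=0

[40, 0, 0, 0, 0, 0, 4, 0, 0, 0, 1, 0, 4, 0, 0, 0, 0, 0, 1, 0, 1, 0, 0, 0, 0, 0, 0, 0, 4, 0, 0, 0, 1, 0, 0, 1, 0, 0, 0, 0]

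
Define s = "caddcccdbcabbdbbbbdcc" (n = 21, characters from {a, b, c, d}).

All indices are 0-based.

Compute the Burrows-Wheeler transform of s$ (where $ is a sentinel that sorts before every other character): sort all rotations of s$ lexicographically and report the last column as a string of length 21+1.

cccdbabdbbcb$ddccbcbda

rank  rotation                last
    0  $caddcccdbcabbdbbbbdcc  c
    1  abbdbbbbdcc$caddcccdbc  c
    2  addcccdbcabbdbbbbdcc$c  c
    3  bbbbdcc$caddcccdbcabbd  d
    4  bbbdcc$caddcccdbcabbdb  b
    5  bbdbbbbdcc$caddcccdbca  a
    6  bbdcc$caddcccdbcabbdbb  b
    7  bcabbdbbbbdcc$caddcccd  d
    8  bdbbbbdcc$caddcccdbcab  b
    9  bdcc$caddcccdbcabbdbbb  b
   10  c$caddcccdbcabbdbbbbdc  c
   11  cabbdbbbbdcc$caddcccdb  b
   12  caddcccdbcabbdbbbbdcc$  $
   13  cc$caddcccdbcabbdbbbbd  d
   14  cccdbcabbdbbbbdcc$cadd  d
   15  ccdbcabbdbbbbdcc$caddc  c
   16  cdbcabbdbbbbdcc$caddcc  c
   17  dbbbbdcc$caddcccdbcabb  b
   18  dbcabbdbbbbdcc$caddccc  c
   19  dcc$caddcccdbcabbdbbbb  b
   20  dcccdbcabbdbbbbdcc$cad  d
   21  ddcccdbcabbdbbbbdcc$ca  a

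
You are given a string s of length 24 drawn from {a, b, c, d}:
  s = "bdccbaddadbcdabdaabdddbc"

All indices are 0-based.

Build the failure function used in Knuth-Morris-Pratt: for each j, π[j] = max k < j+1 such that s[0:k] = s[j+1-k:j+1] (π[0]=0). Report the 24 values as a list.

π[0] = 0
j=1 s[j]='d': π[1]=0 (border '')
j=2 s[j]='c': π[2]=0 (border '')
j=3 s[j]='c': π[3]=0 (border '')
j=4 s[j]='b': π[4]=1 (border 'b')
j=5 s[j]='a': k: 1→0; π[5]=0 (border '')
j=6 s[j]='d': π[6]=0 (border '')
j=7 s[j]='d': π[7]=0 (border '')
j=8 s[j]='a': π[8]=0 (border '')
j=9 s[j]='d': π[9]=0 (border '')
j=10 s[j]='b': π[10]=1 (border 'b')
j=11 s[j]='c': k: 1→0; π[11]=0 (border '')
j=12 s[j]='d': π[12]=0 (border '')
j=13 s[j]='a': π[13]=0 (border '')
j=14 s[j]='b': π[14]=1 (border 'b')
j=15 s[j]='d': π[15]=2 (border 'bd')
j=16 s[j]='a': k: 2→0; π[16]=0 (border '')
j=17 s[j]='a': π[17]=0 (border '')
j=18 s[j]='b': π[18]=1 (border 'b')
j=19 s[j]='d': π[19]=2 (border 'bd')
j=20 s[j]='d': k: 2→0; π[20]=0 (border '')
j=21 s[j]='d': π[21]=0 (border '')
j=22 s[j]='b': π[22]=1 (border 'b')
j=23 s[j]='c': k: 1→0; π[23]=0 (border '')

[0, 0, 0, 0, 1, 0, 0, 0, 0, 0, 1, 0, 0, 0, 1, 2, 0, 0, 1, 2, 0, 0, 1, 0]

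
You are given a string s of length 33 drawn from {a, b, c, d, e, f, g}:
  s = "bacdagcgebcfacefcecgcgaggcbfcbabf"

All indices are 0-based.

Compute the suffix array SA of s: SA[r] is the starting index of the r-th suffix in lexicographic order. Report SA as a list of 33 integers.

[30, 1, 12, 4, 22, 29, 0, 9, 31, 26, 28, 25, 2, 16, 13, 10, 20, 18, 6, 3, 8, 17, 14, 32, 11, 27, 15, 21, 24, 19, 5, 7, 23]

sorted suffixes:
  #0 SA[0]=30  'abf'
  #1 SA[1]=1  'acdagcgebcfacefcecgcgaggcbfcbabf'
  #2 SA[2]=12  'acefcecgcgaggcbfcbabf'
  #3 SA[3]=4  'agcgebcfacefcecgcgaggcbfcbabf'
  #4 SA[4]=22  'aggcbfcbabf'
  #5 SA[5]=29  'babf'
  #6 SA[6]=0  'bacdagcgebcfacefcecgcgaggcbfcbabf'
  #7 SA[7]=9  'bcfacefcecgcgaggcbfcbabf'
  #8 SA[8]=31  'bf'
  #9 SA[9]=26  'bfcbabf'
  #10 SA[10]=28  'cbabf'
  #11 SA[11]=25  'cbfcbabf'
  #12 SA[12]=2  'cdagcgebcfacefcecgcgaggcbfcbabf'
  #13 SA[13]=16  'cecgcgaggcbfcbabf'
  #14 SA[14]=13  'cefcecgcgaggcbfcbabf'
  #15 SA[15]=10  'cfacefcecgcgaggcbfcbabf'
  #16 SA[16]=20  'cgaggcbfcbabf'
  #17 SA[17]=18  'cgcgaggcbfcbabf'
  #18 SA[18]=6  'cgebcfacefcecgcgaggcbfcbabf'
  #19 SA[19]=3  'dagcgebcfacefcecgcgaggcbfcbabf'
  #20 SA[20]=8  'ebcfacefcecgcgaggcbfcbabf'
  #21 SA[21]=17  'ecgcgaggcbfcbabf'
  #22 SA[22]=14  'efcecgcgaggcbfcbabf'
  #23 SA[23]=32  'f'
  #24 SA[24]=11  'facefcecgcgaggcbfcbabf'
  #25 SA[25]=27  'fcbabf'
  #26 SA[26]=15  'fcecgcgaggcbfcbabf'
  #27 SA[27]=21  'gaggcbfcbabf'
  #28 SA[28]=24  'gcbfcbabf'
  #29 SA[29]=19  'gcgaggcbfcbabf'
  #30 SA[30]=5  'gcgebcfacefcecgcgaggcbfcbabf'
  #31 SA[31]=7  'gebcfacefcecgcgaggcbfcbabf'
  #32 SA[32]=23  'ggcbfcbabf'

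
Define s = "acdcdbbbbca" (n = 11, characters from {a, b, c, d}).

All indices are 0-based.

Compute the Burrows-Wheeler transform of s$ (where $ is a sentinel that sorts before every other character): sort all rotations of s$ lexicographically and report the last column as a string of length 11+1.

rank  rotation      last
    0  $acdcdbbbbca  a
    1  a$acdcdbbbbc  c
    2  acdcdbbbbca$  $
    3  bbbbca$acdcd  d
    4  bbbca$acdcdb  b
    5  bbca$acdcdbb  b
    6  bca$acdcdbbb  b
    7  ca$acdcdbbbb  b
    8  cdbbbbca$acd  d
    9  cdcdbbbbca$a  a
   10  dbbbbca$acdc  c
   11  dcdbbbbca$ac  c

ac$dbbbbdacc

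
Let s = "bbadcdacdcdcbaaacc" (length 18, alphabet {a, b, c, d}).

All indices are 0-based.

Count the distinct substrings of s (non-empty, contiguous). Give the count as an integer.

148

rank→(start, suffix):
  0 → (13, 'aaacc')
  1 → (14, 'aacc')
  2 → (15, 'acc')
  3 → (6, 'acdcdcbaaacc')
  4 → (2, 'adcdacdcdcbaaacc')
  5 → (12, 'baaacc')
  6 → (1, 'badcdacdcdcbaaacc')
  7 → (0, 'bbadcdacdcdcbaaacc')
  8 → (17, 'c')
  9 → (11, 'cbaaacc')
  10 → (16, 'cc')
  11 → (4, 'cdacdcdcbaaacc')
  12 → (9, 'cdcbaaacc')
  13 → (7, 'cdcdcbaaacc')
  14 → (5, 'dacdcdcbaaacc')
  15 → (10, 'dcbaaacc')
  16 → (3, 'dcdacdcdcbaaacc')
  17 → (8, 'dcdcbaaacc')

SA = [13, 14, 15, 6, 2, 12, 1, 0, 17, 11, 16, 4, 9, 7, 5, 10, 3, 8]
rank  pair      lcp
   1  s[13:],s[14:]  2  'aa'
   2  s[14:],s[15:]  1  'a'
   3  s[15:],s[6:]  2  'ac'
   4  s[6:],s[2:]  1  'a'
   5  s[2:],s[12:]  0  ''
   6  s[12:],s[1:]  2  'ba'
   7  s[1:],s[0:]  1  'b'
   8  s[0:],s[17:]  0  ''
   9  s[17:],s[11:]  1  'c'
  10  s[11:],s[16:]  1  'c'
  11  s[16:],s[4:]  1  'c'
  12  s[4:],s[9:]  2  'cd'
  13  s[9:],s[7:]  3  'cdc'
  14  s[7:],s[5:]  0  ''
  15  s[5:],s[10:]  1  'd'
  16  s[10:],s[3:]  2  'dc'
  17  s[3:],s[8:]  3  'dcd'

n(n+1)/2 = 18·19/2 = 171
Σ LCP = 0 + 2 + 1 + 2 + 1 + 0 + 2 + 1 + 0 + 1 + 1 + 1 + 2 + 3 + 0 + 1 + 2 + 3 = 23
distinct = 171 − 23 = 148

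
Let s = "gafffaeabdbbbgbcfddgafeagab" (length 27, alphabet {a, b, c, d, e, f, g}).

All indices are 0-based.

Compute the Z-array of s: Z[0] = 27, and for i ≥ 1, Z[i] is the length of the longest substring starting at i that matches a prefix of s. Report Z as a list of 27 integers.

[27, 0, 0, 0, 0, 0, 0, 0, 0, 0, 0, 0, 0, 1, 0, 0, 0, 0, 0, 3, 0, 0, 0, 0, 2, 0, 0]

Z[0]=27
i=1: outside box; Z[1]=0
i=2: outside box; Z[2]=0
i=3: outside box; Z[3]=0
i=4: outside box; Z[4]=0
i=5: outside box; Z[5]=0
i=6: outside box; Z[6]=0
i=7: outside box; Z[7]=0
i=8: outside box; Z[8]=0
i=9: outside box; Z[9]=0
i=10: outside box; Z[10]=0
i=11: outside box; Z[11]=0
i=12: outside box; Z[12]=0
i=13: outside box; Z[13]=1 grow→box=[13,14)
i=14: outside box; Z[14]=0
i=15: outside box; Z[15]=0
i=16: outside box; Z[16]=0
i=17: outside box; Z[17]=0
i=18: outside box; Z[18]=0
i=19: outside box; Z[19]=3 grow→box=[19,22)
i=20: min(r-i=2, Z[1]=0)=0; Z[20]=0
i=21: min(r-i=1, Z[2]=0)=0; Z[21]=0
i=22: outside box; Z[22]=0
i=23: outside box; Z[23]=0
i=24: outside box; Z[24]=2 grow→box=[24,26)
i=25: min(r-i=1, Z[1]=0)=0; Z[25]=0
i=26: outside box; Z[26]=0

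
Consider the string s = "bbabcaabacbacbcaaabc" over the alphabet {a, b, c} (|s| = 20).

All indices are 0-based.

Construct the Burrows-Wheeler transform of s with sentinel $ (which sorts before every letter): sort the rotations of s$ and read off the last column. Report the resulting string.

cccaaabbbbac$acabbbaa

rank  rotation               last
    0  $bbabcaabacbacbcaaabc  c
    1  aaabc$bbabcaabacbacbc  c
    2  aabacbacbcaaabc$bbabc  c
    3  aabc$bbabcaabacbacbca  a
    4  abacbacbcaaabc$bbabca  a
    5  abc$bbabcaabacbacbcaa  a
    6  abcaabacbacbcaaabc$bb  b
    7  acbacbcaaabc$bbabcaab  b
    8  acbcaaabc$bbabcaabacb  b
    9  babcaabacbacbcaaabc$b  b
   10  bacbacbcaaabc$bbabcaa  a
   11  bacbcaaabc$bbabcaabac  c
   12  bbabcaabacbacbcaaabc$  $
   13  bc$bbabcaabacbacbcaaa  a
   14  bcaaabc$bbabcaabacbac  c
   15  bcaabacbacbcaaabc$bba  a
   16  c$bbabcaabacbacbcaaab  b
   17  caaabc$bbabcaabacbacb  b
   18  caabacbacbcaaabc$bbab  b
   19  cbacbcaaabc$bbabcaaba  a
   20  cbcaaabc$bbabcaabacba  a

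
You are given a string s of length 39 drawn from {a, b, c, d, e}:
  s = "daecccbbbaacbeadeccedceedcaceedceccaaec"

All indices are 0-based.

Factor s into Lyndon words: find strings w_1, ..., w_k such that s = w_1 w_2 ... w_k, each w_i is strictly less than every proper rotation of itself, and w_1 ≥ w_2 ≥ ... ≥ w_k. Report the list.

emit factor 1: 'd' (i=0, period=1)
emit factor 2: 'aecccbbb' (i=1, period=8)
emit factor 3: 'aacbeadeccedceedcaceedceccaaec' (i=9, period=30)

["d", "aecccbbb", "aacbeadeccedceedcaceedceccaaec"]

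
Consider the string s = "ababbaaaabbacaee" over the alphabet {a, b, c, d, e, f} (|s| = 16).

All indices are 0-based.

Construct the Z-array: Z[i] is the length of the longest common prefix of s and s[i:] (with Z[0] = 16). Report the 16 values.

[16, 0, 2, 0, 0, 1, 1, 1, 2, 0, 0, 1, 0, 1, 0, 0]

Z[0]=16
i=1: outside box; Z[1]=0
i=2: outside box; Z[2]=2 extend→box=[2,4)
i=3: min(r-i=1, Z[1]=0)=0; Z[3]=0
i=4: outside box; Z[4]=0
i=5: outside box; Z[5]=1 extend→box=[5,6)
i=6: outside box; Z[6]=1 extend→box=[6,7)
i=7: outside box; Z[7]=1 extend→box=[7,8)
i=8: outside box; Z[8]=2 extend→box=[8,10)
i=9: min(r-i=1, Z[1]=0)=0; Z[9]=0
i=10: outside box; Z[10]=0
i=11: outside box; Z[11]=1 extend→box=[11,12)
i=12: outside box; Z[12]=0
i=13: outside box; Z[13]=1 extend→box=[13,14)
i=14: outside box; Z[14]=0
i=15: outside box; Z[15]=0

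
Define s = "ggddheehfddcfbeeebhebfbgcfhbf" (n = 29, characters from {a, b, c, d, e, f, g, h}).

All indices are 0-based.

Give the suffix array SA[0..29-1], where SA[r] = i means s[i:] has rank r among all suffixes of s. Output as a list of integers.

sorted suffixes:
  #0 SA[0]=13  'beeebhebfbgcfhbf'
  #1 SA[1]=27  'bf'
  #2 SA[2]=20  'bfbgcfhbf'
  #3 SA[3]=22  'bgcfhbf'
  #4 SA[4]=17  'bhebfbgcfhbf'
  #5 SA[5]=11  'cfbeeebhebfbgcfhbf'
  #6 SA[6]=24  'cfhbf'
  #7 SA[7]=10  'dcfbeeebhebfbgcfhbf'
  #8 SA[8]=9  'ddcfbeeebhebfbgcfhbf'
  #9 SA[9]=2  'ddheehfddcfbeeebhebfbgcfhbf'
  #10 SA[10]=3  'dheehfddcfbeeebhebfbgcfhbf'
  #11 SA[11]=19  'ebfbgcfhbf'
  #12 SA[12]=16  'ebhebfbgcfhbf'
  #13 SA[13]=15  'eebhebfbgcfhbf'
  #14 SA[14]=14  'eeebhebfbgcfhbf'
  #15 SA[15]=5  'eehfddcfbeeebhebfbgcfhbf'
  #16 SA[16]=6  'ehfddcfbeeebhebfbgcfhbf'
  #17 SA[17]=28  'f'
  #18 SA[18]=12  'fbeeebhebfbgcfhbf'
  #19 SA[19]=21  'fbgcfhbf'
  #20 SA[20]=8  'fddcfbeeebhebfbgcfhbf'
  #21 SA[21]=25  'fhbf'
  #22 SA[22]=23  'gcfhbf'
  #23 SA[23]=1  'gddheehfddcfbeeebhebfbgcfhbf'
  #24 SA[24]=0  'ggddheehfddcfbeeebhebfbgcfhbf'
  #25 SA[25]=26  'hbf'
  #26 SA[26]=18  'hebfbgcfhbf'
  #27 SA[27]=4  'heehfddcfbeeebhebfbgcfhbf'
  #28 SA[28]=7  'hfddcfbeeebhebfbgcfhbf'

[13, 27, 20, 22, 17, 11, 24, 10, 9, 2, 3, 19, 16, 15, 14, 5, 6, 28, 12, 21, 8, 25, 23, 1, 0, 26, 18, 4, 7]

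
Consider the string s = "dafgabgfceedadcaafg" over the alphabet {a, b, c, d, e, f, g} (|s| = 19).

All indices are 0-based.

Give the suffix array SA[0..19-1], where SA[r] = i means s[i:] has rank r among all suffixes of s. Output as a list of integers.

[15, 4, 12, 16, 1, 5, 14, 8, 11, 0, 13, 10, 9, 7, 17, 2, 18, 3, 6]

rank | idx | suffix
   0 |  15 | aafg
   1 |   4 | abgfceedadcaafg
   2 |  12 | adcaafg
   3 |  16 | afg
   4 |   1 | afgabgfceedadcaafg
   5 |   5 | bgfceedadcaafg
   6 |  14 | caafg
   7 |   8 | ceedadcaafg
   8 |  11 | dadcaafg
   9 |   0 | dafgabgfceedadcaafg
  10 |  13 | dcaafg
  11 |  10 | edadcaafg
  12 |   9 | eedadcaafg
  13 |   7 | fceedadcaafg
  14 |  17 | fg
  15 |   2 | fgabgfceedadcaafg
  16 |  18 | g
  17 |   3 | gabgfceedadcaafg
  18 |   6 | gfceedadcaafg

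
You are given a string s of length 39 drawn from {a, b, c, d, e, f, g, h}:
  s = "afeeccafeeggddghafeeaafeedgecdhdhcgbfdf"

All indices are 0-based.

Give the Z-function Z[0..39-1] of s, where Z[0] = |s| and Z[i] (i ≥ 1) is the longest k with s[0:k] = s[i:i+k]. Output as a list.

Z[0]=39
i=1: i≥r, start 0; Z[1]=0
i=2: i≥r, start 0; Z[2]=0
i=3: i≥r, start 0; Z[3]=0
i=4: i≥r, start 0; Z[4]=0
i=5: i≥r, start 0; Z[5]=0
i=6: i≥r, start 0; Z[6]=4 grow→box=[6,10)
i=7: min(r-i=3, Z[1]=0)=0; Z[7]=0
i=8: min(r-i=2, Z[2]=0)=0; Z[8]=0
i=9: min(r-i=1, Z[3]=0)=0; Z[9]=0
i=10: i≥r, start 0; Z[10]=0
i=11: i≥r, start 0; Z[11]=0
i=12: i≥r, start 0; Z[12]=0
i=13: i≥r, start 0; Z[13]=0
i=14: i≥r, start 0; Z[14]=0
i=15: i≥r, start 0; Z[15]=0
i=16: i≥r, start 0; Z[16]=4 grow→box=[16,20)
i=17: min(r-i=3, Z[1]=0)=0; Z[17]=0
i=18: min(r-i=2, Z[2]=0)=0; Z[18]=0
i=19: min(r-i=1, Z[3]=0)=0; Z[19]=0
i=20: i≥r, start 0; Z[20]=1 grow→box=[20,21)
i=21: i≥r, start 0; Z[21]=4 grow→box=[21,25)
i=22: min(r-i=3, Z[1]=0)=0; Z[22]=0
i=23: min(r-i=2, Z[2]=0)=0; Z[23]=0
i=24: min(r-i=1, Z[3]=0)=0; Z[24]=0
i=25: i≥r, start 0; Z[25]=0
i=26: i≥r, start 0; Z[26]=0
i=27: i≥r, start 0; Z[27]=0
i=28: i≥r, start 0; Z[28]=0
i=29: i≥r, start 0; Z[29]=0
i=30: i≥r, start 0; Z[30]=0
i=31: i≥r, start 0; Z[31]=0
i=32: i≥r, start 0; Z[32]=0
i=33: i≥r, start 0; Z[33]=0
i=34: i≥r, start 0; Z[34]=0
i=35: i≥r, start 0; Z[35]=0
i=36: i≥r, start 0; Z[36]=0
i=37: i≥r, start 0; Z[37]=0
i=38: i≥r, start 0; Z[38]=0

[39, 0, 0, 0, 0, 0, 4, 0, 0, 0, 0, 0, 0, 0, 0, 0, 4, 0, 0, 0, 1, 4, 0, 0, 0, 0, 0, 0, 0, 0, 0, 0, 0, 0, 0, 0, 0, 0, 0]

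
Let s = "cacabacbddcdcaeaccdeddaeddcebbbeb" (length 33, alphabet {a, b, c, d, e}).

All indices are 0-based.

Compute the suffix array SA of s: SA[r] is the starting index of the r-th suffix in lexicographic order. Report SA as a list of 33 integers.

rank | idx | suffix
   0 |   3 | abacbddcdcaeaccdeddaeddcebbbeb
   1 |   1 | acabacbddcdcaeaccdeddaeddcebbbeb
   2 |   5 | acbddcdcaeaccdeddaeddcebbbeb
   3 |  15 | accdeddaeddcebbbeb
   4 |  13 | aeaccdeddaeddcebbbeb
   5 |  22 | aeddcebbbeb
   6 |  32 | b
   7 |   4 | bacbddcdcaeaccdeddaeddcebbbeb
   8 |  28 | bbbeb
   9 |  29 | bbeb
  10 |   7 | bddcdcaeaccdeddaeddcebbbeb
  11 |  30 | beb
  12 |   2 | cabacbddcdcaeaccdeddaeddcebbbeb
  13 |   0 | cacabacbddcdcaeaccdeddaeddcebbbeb
  14 |  12 | caeaccdeddaeddcebbbeb
  15 |   6 | cbddcdcaeaccdeddaeddcebbbeb
  16 |  16 | ccdeddaeddcebbbeb
  17 |  10 | cdcaeaccdeddaeddcebbbeb
  18 |  17 | cdeddaeddcebbbeb
  19 |  26 | cebbbeb
  20 |  21 | daeddcebbbeb
  21 |  11 | dcaeaccdeddaeddcebbbeb
  22 |   9 | dcdcaeaccdeddaeddcebbbeb
  23 |  25 | dcebbbeb
  24 |  20 | ddaeddcebbbeb
  25 |   8 | ddcdcaeaccdeddaeddcebbbeb
  26 |  24 | ddcebbbeb
  27 |  18 | deddaeddcebbbeb
  28 |  14 | eaccdeddaeddcebbbeb
  29 |  31 | eb
  30 |  27 | ebbbeb
  31 |  19 | eddaeddcebbbeb
  32 |  23 | eddcebbbeb

[3, 1, 5, 15, 13, 22, 32, 4, 28, 29, 7, 30, 2, 0, 12, 6, 16, 10, 17, 26, 21, 11, 9, 25, 20, 8, 24, 18, 14, 31, 27, 19, 23]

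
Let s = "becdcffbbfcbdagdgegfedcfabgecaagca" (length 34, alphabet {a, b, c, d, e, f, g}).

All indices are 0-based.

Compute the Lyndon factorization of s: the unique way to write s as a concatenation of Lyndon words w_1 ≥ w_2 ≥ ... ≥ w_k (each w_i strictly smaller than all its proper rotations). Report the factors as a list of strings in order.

emit factor 1: 'becdcff' (i=0, period=7)
emit factor 2: 'bbfcbd' (i=7, period=6)
emit factor 3: 'agdgegfedcf' (i=13, period=11)
emit factor 4: 'abgec' (i=24, period=5)
emit factor 5: 'aagc' (i=29, period=4)
emit factor 6: 'a' (i=33, period=1)

["becdcff", "bbfcbd", "agdgegfedcf", "abgec", "aagc", "a"]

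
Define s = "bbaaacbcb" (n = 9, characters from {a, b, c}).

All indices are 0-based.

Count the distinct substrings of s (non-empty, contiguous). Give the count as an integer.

37

rank | idx | suffix
   0 |   2 | aaacbcb
   1 |   3 | aacbcb
   2 |   4 | acbcb
   3 |   8 | b
   4 |   1 | baaacbcb
   5 |   0 | bbaaacbcb
   6 |   6 | bcb
   7 |   7 | cb
   8 |   5 | cbcb

SA = [2, 3, 4, 8, 1, 0, 6, 7, 5]
i: (SA[i-1],SA[i]) lcp shared
  1: (2,3) 2 'aa'
  2: (3,4) 1 'a'
  3: (4,8) 0 ''
  4: (8,1) 1 'b'
  5: (1,0) 1 'b'
  6: (0,6) 1 'b'
  7: (6,7) 0 ''
  8: (7,5) 2 'cb'

n(n+1)/2 = 9·10/2 = 45
Σ LCP = 0 + 2 + 1 + 0 + 1 + 1 + 1 + 0 + 2 = 8
distinct = 45 − 8 = 37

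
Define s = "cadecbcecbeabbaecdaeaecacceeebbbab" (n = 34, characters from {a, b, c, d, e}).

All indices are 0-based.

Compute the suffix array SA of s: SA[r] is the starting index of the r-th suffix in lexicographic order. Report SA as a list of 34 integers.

[32, 11, 23, 1, 18, 20, 14, 33, 31, 13, 30, 12, 29, 5, 9, 22, 0, 4, 8, 24, 16, 6, 25, 17, 2, 10, 19, 28, 21, 3, 7, 15, 27, 26]

sorted suffixes:
  #0 SA[0]=32  'ab'
  #1 SA[1]=11  'abbaecdaeaecacceeebbbab'
  #2 SA[2]=23  'acceeebbbab'
  #3 SA[3]=1  'adecbcecbeabbaecdaeaecacceeebbbab'
  #4 SA[4]=18  'aeaecacceeebbbab'
  #5 SA[5]=20  'aecacceeebbbab'
  #6 SA[6]=14  'aecdaeaecacceeebbbab'
  #7 SA[7]=33  'b'
  #8 SA[8]=31  'bab'
  #9 SA[9]=13  'baecdaeaecacceeebbbab'
  #10 SA[10]=30  'bbab'
  #11 SA[11]=12  'bbaecdaeaecacceeebbbab'
  #12 SA[12]=29  'bbbab'
  #13 SA[13]=5  'bcecbeabbaecdaeaecacceeebbbab'
  #14 SA[14]=9  'beabbaecdaeaecacceeebbbab'
  #15 SA[15]=22  'cacceeebbbab'
  #16 SA[16]=0  'cadecbcecbeabbaecdaeaecacceeebbbab'
  #17 SA[17]=4  'cbcecbeabbaecdaeaecacceeebbbab'
  #18 SA[18]=8  'cbeabbaecdaeaecacceeebbbab'
  #19 SA[19]=24  'cceeebbbab'
  #20 SA[20]=16  'cdaeaecacceeebbbab'
  #21 SA[21]=6  'cecbeabbaecdaeaecacceeebbbab'
  #22 SA[22]=25  'ceeebbbab'
  #23 SA[23]=17  'daeaecacceeebbbab'
  #24 SA[24]=2  'decbcecbeabbaecdaeaecacceeebbbab'
  #25 SA[25]=10  'eabbaecdaeaecacceeebbbab'
  #26 SA[26]=19  'eaecacceeebbbab'
  #27 SA[27]=28  'ebbbab'
  #28 SA[28]=21  'ecacceeebbbab'
  #29 SA[29]=3  'ecbcecbeabbaecdaeaecacceeebbbab'
  #30 SA[30]=7  'ecbeabbaecdaeaecacceeebbbab'
  #31 SA[31]=15  'ecdaeaecacceeebbbab'
  #32 SA[32]=27  'eebbbab'
  #33 SA[33]=26  'eeebbbab'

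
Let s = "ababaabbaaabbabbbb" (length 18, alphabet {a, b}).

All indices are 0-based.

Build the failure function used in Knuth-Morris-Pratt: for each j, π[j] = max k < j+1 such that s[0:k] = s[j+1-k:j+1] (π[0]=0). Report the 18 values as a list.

[0, 0, 1, 2, 3, 1, 2, 0, 1, 1, 1, 2, 0, 1, 2, 0, 0, 0]

π[0] = 0
j=1 s[j]='b': π[1]=0 (border '')
j=2 s[j]='a': π[2]=1 (border 'a')
j=3 s[j]='b': π[3]=2 (border 'ab')
j=4 s[j]='a': π[4]=3 (border 'aba')
j=5 s[j]='a': k: 3→1→0; π[5]=1 (border 'a')
j=6 s[j]='b': π[6]=2 (border 'ab')
j=7 s[j]='b': k: 2→0; π[7]=0 (border '')
j=8 s[j]='a': π[8]=1 (border 'a')
j=9 s[j]='a': k: 1→0; π[9]=1 (border 'a')
j=10 s[j]='a': k: 1→0; π[10]=1 (border 'a')
j=11 s[j]='b': π[11]=2 (border 'ab')
j=12 s[j]='b': k: 2→0; π[12]=0 (border '')
j=13 s[j]='a': π[13]=1 (border 'a')
j=14 s[j]='b': π[14]=2 (border 'ab')
j=15 s[j]='b': k: 2→0; π[15]=0 (border '')
j=16 s[j]='b': π[16]=0 (border '')
j=17 s[j]='b': π[17]=0 (border '')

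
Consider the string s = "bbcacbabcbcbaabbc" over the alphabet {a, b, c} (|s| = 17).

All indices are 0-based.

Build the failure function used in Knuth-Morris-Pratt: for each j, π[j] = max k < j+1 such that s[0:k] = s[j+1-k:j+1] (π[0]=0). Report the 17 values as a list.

[0, 1, 0, 0, 0, 1, 0, 1, 0, 1, 0, 1, 0, 0, 1, 2, 3]

π[0] = 0
j=1 s[j]='b': π[1]=1 (border 'b')
j=2 s[j]='c': k: 1→0; π[2]=0 (border '')
j=3 s[j]='a': π[3]=0 (border '')
j=4 s[j]='c': π[4]=0 (border '')
j=5 s[j]='b': π[5]=1 (border 'b')
j=6 s[j]='a': k: 1→0; π[6]=0 (border '')
j=7 s[j]='b': π[7]=1 (border 'b')
j=8 s[j]='c': k: 1→0; π[8]=0 (border '')
j=9 s[j]='b': π[9]=1 (border 'b')
j=10 s[j]='c': k: 1→0; π[10]=0 (border '')
j=11 s[j]='b': π[11]=1 (border 'b')
j=12 s[j]='a': k: 1→0; π[12]=0 (border '')
j=13 s[j]='a': π[13]=0 (border '')
j=14 s[j]='b': π[14]=1 (border 'b')
j=15 s[j]='b': π[15]=2 (border 'bb')
j=16 s[j]='c': π[16]=3 (border 'bbc')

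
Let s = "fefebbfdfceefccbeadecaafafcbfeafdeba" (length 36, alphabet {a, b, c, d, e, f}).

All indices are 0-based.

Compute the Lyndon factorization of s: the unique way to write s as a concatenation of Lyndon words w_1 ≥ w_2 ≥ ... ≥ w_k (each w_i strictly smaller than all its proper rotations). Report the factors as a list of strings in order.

["f", "ef", "e", "bbfdfceefccbe", "adec", "aafafcbfeafdeb", "a"]

emit factor 1: 'f' (i=0, period=1)
emit factor 2: 'ef' (i=1, period=2)
emit factor 3: 'e' (i=3, period=1)
emit factor 4: 'bbfdfceefccbe' (i=4, period=13)
emit factor 5: 'adec' (i=17, period=4)
emit factor 6: 'aafafcbfeafdeb' (i=21, period=14)
emit factor 7: 'a' (i=35, period=1)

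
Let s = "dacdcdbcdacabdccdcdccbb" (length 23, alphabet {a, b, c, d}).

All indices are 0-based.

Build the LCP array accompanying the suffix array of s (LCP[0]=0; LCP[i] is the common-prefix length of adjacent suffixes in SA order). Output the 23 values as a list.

[0, 1, 2, 0, 1, 1, 1, 0, 1, 1, 2, 1, 2, 2, 3, 4, 0, 3, 1, 1, 3, 2, 3]

sorted suffixes:
  #0 SA[0]=11  'abdccdcdccbb'
  #1 SA[1]=9  'acabdccdcdccbb'
  #2 SA[2]=1  'acdcdbcdacabdccdcdccbb'
  #3 SA[3]=22  'b'
  #4 SA[4]=21  'bb'
  #5 SA[5]=6  'bcdacabdccdcdccbb'
  #6 SA[6]=12  'bdccdcdccbb'
  #7 SA[7]=10  'cabdccdcdccbb'
  #8 SA[8]=20  'cbb'
  #9 SA[9]=19  'ccbb'
  #10 SA[10]=14  'ccdcdccbb'
  #11 SA[11]=7  'cdacabdccdcdccbb'
  #12 SA[12]=4  'cdbcdacabdccdcdccbb'
  #13 SA[13]=17  'cdccbb'
  #14 SA[14]=2  'cdcdbcdacabdccdcdccbb'
  #15 SA[15]=15  'cdcdccbb'
  #16 SA[16]=8  'dacabdccdcdccbb'
  #17 SA[17]=0  'dacdcdbcdacabdccdcdccbb'
  #18 SA[18]=5  'dbcdacabdccdcdccbb'
  #19 SA[19]=18  'dccbb'
  #20 SA[20]=13  'dccdcdccbb'
  #21 SA[21]=3  'dcdbcdacabdccdcdccbb'
  #22 SA[22]=16  'dcdccbb'

SA = [11, 9, 1, 22, 21, 6, 12, 10, 20, 19, 14, 7, 4, 17, 2, 15, 8, 0, 5, 18, 13, 3, 16]
i: (SA[i-1],SA[i]) lcp shared
  1: (11,9) 1 'a'
  2: (9,1) 2 'ac'
  3: (1,22) 0 ''
  4: (22,21) 1 'b'
  5: (21,6) 1 'b'
  6: (6,12) 1 'b'
  7: (12,10) 0 ''
  8: (10,20) 1 'c'
  9: (20,19) 1 'c'
  10: (19,14) 2 'cc'
  11: (14,7) 1 'c'
  12: (7,4) 2 'cd'
  13: (4,17) 2 'cd'
  14: (17,2) 3 'cdc'
  15: (2,15) 4 'cdcd'
  16: (15,8) 0 ''
  17: (8,0) 3 'dac'
  18: (0,5) 1 'd'
  19: (5,18) 1 'd'
  20: (18,13) 3 'dcc'
  21: (13,3) 2 'dc'
  22: (3,16) 3 'dcd'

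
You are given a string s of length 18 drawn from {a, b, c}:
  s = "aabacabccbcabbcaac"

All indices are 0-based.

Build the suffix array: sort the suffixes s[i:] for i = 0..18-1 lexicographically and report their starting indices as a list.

[0, 15, 1, 11, 5, 16, 3, 2, 12, 13, 9, 6, 17, 14, 10, 4, 8, 7]

rank | idx | suffix
   0 |   0 | aabacabccbcabbcaac
   1 |  15 | aac
   2 |   1 | abacabccbcabbcaac
   3 |  11 | abbcaac
   4 |   5 | abccbcabbcaac
   5 |  16 | ac
   6 |   3 | acabccbcabbcaac
   7 |   2 | bacabccbcabbcaac
   8 |  12 | bbcaac
   9 |  13 | bcaac
  10 |   9 | bcabbcaac
  11 |   6 | bccbcabbcaac
  12 |  17 | c
  13 |  14 | caac
  14 |  10 | cabbcaac
  15 |   4 | cabccbcabbcaac
  16 |   8 | cbcabbcaac
  17 |   7 | ccbcabbcaac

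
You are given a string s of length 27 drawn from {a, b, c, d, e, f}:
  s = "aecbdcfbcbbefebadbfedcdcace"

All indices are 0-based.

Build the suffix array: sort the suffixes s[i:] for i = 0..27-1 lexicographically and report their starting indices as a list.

[24, 15, 0, 14, 9, 7, 3, 10, 17, 23, 8, 2, 21, 25, 5, 16, 22, 20, 4, 26, 13, 1, 19, 11, 6, 12, 18]

rank | idx | suffix
   0 |  24 | ace
   1 |  15 | adbfedcdcace
   2 |   0 | aecbdcfbcbbefebadbfedcdcace
   3 |  14 | badbfedcdcace
   4 |   9 | bbefebadbfedcdcace
   5 |   7 | bcbbefebadbfedcdcace
   6 |   3 | bdcfbcbbefebadbfedcdcace
   7 |  10 | befebadbfedcdcace
   8 |  17 | bfedcdcace
   9 |  23 | cace
  10 |   8 | cbbefebadbfedcdcace
  11 |   2 | cbdcfbcbbefebadbfedcdcace
  12 |  21 | cdcace
  13 |  25 | ce
  14 |   5 | cfbcbbefebadbfedcdcace
  15 |  16 | dbfedcdcace
  16 |  22 | dcace
  17 |  20 | dcdcace
  18 |   4 | dcfbcbbefebadbfedcdcace
  19 |  26 | e
  20 |  13 | ebadbfedcdcace
  21 |   1 | ecbdcfbcbbefebadbfedcdcace
  22 |  19 | edcdcace
  23 |  11 | efebadbfedcdcace
  24 |   6 | fbcbbefebadbfedcdcace
  25 |  12 | febadbfedcdcace
  26 |  18 | fedcdcace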